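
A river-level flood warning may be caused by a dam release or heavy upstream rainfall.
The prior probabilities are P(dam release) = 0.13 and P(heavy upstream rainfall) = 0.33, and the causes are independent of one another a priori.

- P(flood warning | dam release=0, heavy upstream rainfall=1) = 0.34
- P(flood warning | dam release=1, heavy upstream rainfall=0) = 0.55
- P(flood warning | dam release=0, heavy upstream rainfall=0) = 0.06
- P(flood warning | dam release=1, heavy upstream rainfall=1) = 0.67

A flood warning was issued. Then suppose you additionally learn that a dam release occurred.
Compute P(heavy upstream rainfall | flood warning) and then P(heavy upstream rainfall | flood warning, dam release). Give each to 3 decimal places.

Enumerate the 4 (dam release, heavy upstream rainfall) configurations and weight by the priors:
  P(flood warning) = 0.06·0.87·0.67 + 0.34·0.87·0.33 + 0.55·0.13·0.67 + 0.67·0.13·0.33
        = 0.034974 + 0.097614 + 0.047905 + 0.028743 = 0.209236
Keeping only the heavy upstream rainfall-present terms gives 0.126357, so
  P(heavy upstream rainfall | flood warning) = 0.126357 / 0.209236 ≈ 0.604

With the extra evidence:
By total probability over both values of heavy upstream rainfall:
  P(flood warning | dam release) = 0.55*0.67 + 0.67*0.33
        = 0.368500 + 0.221100 = 0.589600
Keeping only the heavy upstream rainfall-present terms gives 0.221100, so
  P(heavy upstream rainfall | flood warning, dam release) = 0.221100 / 0.589600 ≈ 0.375

P(heavy upstream rainfall | flood warning) ≈ 0.604; P(heavy upstream rainfall | flood warning, dam release) ≈ 0.375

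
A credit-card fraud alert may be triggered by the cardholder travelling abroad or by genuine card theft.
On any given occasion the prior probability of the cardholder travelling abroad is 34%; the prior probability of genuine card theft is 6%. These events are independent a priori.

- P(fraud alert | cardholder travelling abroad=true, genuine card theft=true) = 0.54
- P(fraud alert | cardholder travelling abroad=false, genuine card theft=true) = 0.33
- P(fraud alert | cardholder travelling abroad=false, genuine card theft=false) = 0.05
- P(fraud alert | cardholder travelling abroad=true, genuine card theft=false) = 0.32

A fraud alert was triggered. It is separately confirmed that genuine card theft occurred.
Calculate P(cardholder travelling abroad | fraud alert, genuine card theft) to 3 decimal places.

P(cardholder travelling abroad | fraud alert, genuine card theft) ≈ 0.457

P(fraud alert | genuine card theft) = 0.33·0.66 + 0.54·0.34 = 0.217800 + 0.183600 = 0.401400
Of this, 0.183600 comes from 0.54·0.34 (the cardholder travelling abroad=true cases).
Hence the posterior is 0.183600/0.401400 ≈ 0.457.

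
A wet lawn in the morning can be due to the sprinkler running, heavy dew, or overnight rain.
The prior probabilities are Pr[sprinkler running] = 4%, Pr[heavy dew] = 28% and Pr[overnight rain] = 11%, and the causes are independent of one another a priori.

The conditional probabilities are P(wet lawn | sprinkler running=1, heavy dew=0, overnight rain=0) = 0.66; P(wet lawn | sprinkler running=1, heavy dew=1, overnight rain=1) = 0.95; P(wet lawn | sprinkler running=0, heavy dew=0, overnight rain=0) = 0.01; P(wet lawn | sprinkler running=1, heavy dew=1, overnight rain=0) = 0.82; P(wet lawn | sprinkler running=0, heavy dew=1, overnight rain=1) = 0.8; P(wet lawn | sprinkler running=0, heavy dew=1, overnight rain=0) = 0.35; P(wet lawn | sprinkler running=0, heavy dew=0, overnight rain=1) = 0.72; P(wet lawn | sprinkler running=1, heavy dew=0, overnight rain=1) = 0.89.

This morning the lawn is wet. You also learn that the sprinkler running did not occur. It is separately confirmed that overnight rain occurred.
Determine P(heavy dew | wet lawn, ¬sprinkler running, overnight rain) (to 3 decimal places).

P(heavy dew | wet lawn, ¬sprinkler running, overnight rain) ≈ 0.302

By total probability over both values of heavy dew:
  P(wet lawn | ¬sprinkler running, overnight rain) = 0.72×0.72 + 0.8×0.28
        = 0.518400 + 0.224000 = 0.742400
Keeping only the heavy dew-present terms gives 0.224000, so
  P(heavy dew | wet lawn, ¬sprinkler running, overnight rain) = 0.224000 / 0.742400 ≈ 0.302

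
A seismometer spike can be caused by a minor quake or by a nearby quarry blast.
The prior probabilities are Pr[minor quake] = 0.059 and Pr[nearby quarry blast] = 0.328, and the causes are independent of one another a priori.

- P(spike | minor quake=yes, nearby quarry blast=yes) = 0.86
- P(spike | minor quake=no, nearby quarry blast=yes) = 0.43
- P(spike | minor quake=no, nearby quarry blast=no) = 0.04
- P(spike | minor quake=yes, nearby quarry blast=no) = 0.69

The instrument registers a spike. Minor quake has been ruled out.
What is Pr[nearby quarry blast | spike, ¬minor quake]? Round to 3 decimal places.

Weight on nearby quarry blast=true, given the evidence: 0.43*0.328 = 0.141040
The normalizing constant is 0.04*0.672 + 0.43*0.328 = 0.167920
Posterior = 0.141040 / 0.167920 ≈ 0.840

Pr[nearby quarry blast | spike, ¬minor quake] ≈ 0.840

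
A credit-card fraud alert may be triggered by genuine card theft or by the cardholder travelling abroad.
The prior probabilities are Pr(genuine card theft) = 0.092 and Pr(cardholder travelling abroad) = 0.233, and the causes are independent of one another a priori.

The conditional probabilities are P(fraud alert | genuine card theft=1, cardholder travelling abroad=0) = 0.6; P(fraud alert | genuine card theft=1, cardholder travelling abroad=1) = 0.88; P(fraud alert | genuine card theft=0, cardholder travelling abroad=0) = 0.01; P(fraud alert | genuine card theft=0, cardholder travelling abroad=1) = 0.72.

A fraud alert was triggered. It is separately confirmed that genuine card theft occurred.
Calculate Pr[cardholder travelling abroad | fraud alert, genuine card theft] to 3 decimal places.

Numerator (weight on configurations with cardholder travelling abroad): 0.88·0.233 = 0.205040
The normalizing constant is 0.6·0.767 + 0.88·0.233 = 0.665240
Posterior = 0.205040 / 0.665240 ≈ 0.308

Pr[cardholder travelling abroad | fraud alert, genuine card theft] ≈ 0.308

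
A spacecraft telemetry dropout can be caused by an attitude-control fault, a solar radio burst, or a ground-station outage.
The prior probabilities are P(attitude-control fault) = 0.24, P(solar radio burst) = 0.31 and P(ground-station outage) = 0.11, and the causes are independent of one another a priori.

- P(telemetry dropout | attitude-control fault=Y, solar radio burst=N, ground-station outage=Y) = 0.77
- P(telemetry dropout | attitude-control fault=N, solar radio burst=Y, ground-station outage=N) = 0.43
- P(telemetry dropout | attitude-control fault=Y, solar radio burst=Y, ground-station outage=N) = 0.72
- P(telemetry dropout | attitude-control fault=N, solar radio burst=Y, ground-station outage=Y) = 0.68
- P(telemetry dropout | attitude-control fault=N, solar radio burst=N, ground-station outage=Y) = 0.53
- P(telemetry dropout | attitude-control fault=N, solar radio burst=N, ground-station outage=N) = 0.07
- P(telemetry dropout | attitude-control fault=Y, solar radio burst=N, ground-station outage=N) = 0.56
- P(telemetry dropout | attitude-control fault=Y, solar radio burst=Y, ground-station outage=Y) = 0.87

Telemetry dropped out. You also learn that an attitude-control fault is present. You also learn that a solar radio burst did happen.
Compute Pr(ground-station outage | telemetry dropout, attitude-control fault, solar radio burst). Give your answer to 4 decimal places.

P(telemetry dropout | attitude-control fault, solar radio burst) = 0.72·0.89 + 0.87·0.11 = 0.640800 + 0.095700 = 0.736500
Restricting to configurations with ground-station outage present: 0.87·0.11 = 0.095700.
Hence the posterior is 0.095700/0.736500 ≈ 0.1299.

Pr(ground-station outage | telemetry dropout, attitude-control fault, solar radio burst) ≈ 0.1299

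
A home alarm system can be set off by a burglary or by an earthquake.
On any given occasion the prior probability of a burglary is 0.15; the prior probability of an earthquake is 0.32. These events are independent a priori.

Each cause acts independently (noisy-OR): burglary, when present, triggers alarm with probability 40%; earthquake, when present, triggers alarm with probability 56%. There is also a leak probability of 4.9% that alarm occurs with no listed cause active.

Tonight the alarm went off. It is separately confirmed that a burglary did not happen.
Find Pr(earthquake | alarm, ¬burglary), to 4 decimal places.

Under noisy-OR, P(alarm | causes) = 1 − (1−0.049)·∏(1−qᵢ) over the active causes.
Numerator (weight on configurations with earthquake): 0.58156×0.32 = 0.186099
Normalizer over all consistent configurations: 0.049×0.68 + 0.58156×0.32 = 0.219419
Posterior = 0.186099 / 0.219419 ≈ 0.8481

Pr(earthquake | alarm, ¬burglary) ≈ 0.8481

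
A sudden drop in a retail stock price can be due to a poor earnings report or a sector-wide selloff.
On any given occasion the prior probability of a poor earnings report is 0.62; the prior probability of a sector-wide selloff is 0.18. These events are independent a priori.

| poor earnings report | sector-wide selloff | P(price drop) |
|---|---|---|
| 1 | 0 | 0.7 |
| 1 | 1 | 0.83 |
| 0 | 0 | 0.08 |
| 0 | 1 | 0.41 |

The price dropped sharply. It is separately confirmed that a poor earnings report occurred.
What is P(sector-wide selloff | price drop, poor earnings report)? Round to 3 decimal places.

Numerator (weight on configurations with sector-wide selloff): 0.83*0.18 = 0.149400
Normalizer over all consistent configurations: 0.7*0.82 + 0.83*0.18 = 0.723400
Posterior = 0.149400 / 0.723400 ≈ 0.207

P(sector-wide selloff | price drop, poor earnings report) ≈ 0.207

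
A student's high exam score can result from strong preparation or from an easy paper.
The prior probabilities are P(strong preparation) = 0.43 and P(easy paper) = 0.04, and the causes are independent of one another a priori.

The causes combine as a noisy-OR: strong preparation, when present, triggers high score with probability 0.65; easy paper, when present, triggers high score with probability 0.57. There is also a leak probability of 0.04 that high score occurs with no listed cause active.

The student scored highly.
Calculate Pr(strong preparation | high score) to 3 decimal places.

Pr(strong preparation | high score) ≈ 0.891

Under noisy-OR, P(high score | causes) = 1 − (1−0.04)·∏(1−qᵢ) over the active causes.
Sum P(high score|·) weighted by the priors over the 4 (strong preparation, easy paper) configurations:
  P(high score) = 0.04*0.57*0.96 + 0.5872*0.57*0.04 + 0.664*0.43*0.96 + 0.85552*0.43*0.04
        = 0.021888 + 0.013388 + 0.274099 + 0.014715 = 0.324090
Keeping only the strong preparation-present terms gives 0.288814, so
  P(strong preparation | high score) = 0.288814 / 0.324090 ≈ 0.891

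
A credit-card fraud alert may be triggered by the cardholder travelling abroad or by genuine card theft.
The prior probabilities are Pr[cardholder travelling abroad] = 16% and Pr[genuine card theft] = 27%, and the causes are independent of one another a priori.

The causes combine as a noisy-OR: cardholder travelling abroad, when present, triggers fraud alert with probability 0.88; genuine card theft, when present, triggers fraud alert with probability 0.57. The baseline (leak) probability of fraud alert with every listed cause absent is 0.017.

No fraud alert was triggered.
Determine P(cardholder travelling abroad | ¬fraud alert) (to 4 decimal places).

Under noisy-OR, P(fraud alert | causes) = 1 − (1−0.017)·∏(1−qᵢ) over the active causes.
P(¬fraud alert) = 0.983·0.84·0.73 + 0.42269·0.84·0.27 + 0.11796·0.16·0.73 + 0.050723·0.16·0.27 = 0.602776 + 0.095866 + 0.013778 + 0.002191 = 0.714611
Restricting to configurations with cardholder travelling abroad present: 0.013778 + 0.002191 = 0.015969.
So P(cardholder travelling abroad | ¬fraud alert) = 0.015969/0.714611 ≈ 0.0223.

P(cardholder travelling abroad | ¬fraud alert) ≈ 0.0223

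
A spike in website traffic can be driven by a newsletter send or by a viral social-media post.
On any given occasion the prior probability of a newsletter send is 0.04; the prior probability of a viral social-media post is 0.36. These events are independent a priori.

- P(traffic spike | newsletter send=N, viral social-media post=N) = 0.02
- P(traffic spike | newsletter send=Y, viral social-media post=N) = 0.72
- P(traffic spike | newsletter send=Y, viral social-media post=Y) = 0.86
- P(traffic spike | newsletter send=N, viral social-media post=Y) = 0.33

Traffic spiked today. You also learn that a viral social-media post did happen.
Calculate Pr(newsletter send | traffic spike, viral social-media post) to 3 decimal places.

Weight on newsletter send=true, given the evidence: 0.86*0.04 = 0.034400
The normalizing constant is 0.33*0.96 + 0.86*0.04 = 0.351200
Posterior = 0.034400 / 0.351200 ≈ 0.098

Pr(newsletter send | traffic spike, viral social-media post) ≈ 0.098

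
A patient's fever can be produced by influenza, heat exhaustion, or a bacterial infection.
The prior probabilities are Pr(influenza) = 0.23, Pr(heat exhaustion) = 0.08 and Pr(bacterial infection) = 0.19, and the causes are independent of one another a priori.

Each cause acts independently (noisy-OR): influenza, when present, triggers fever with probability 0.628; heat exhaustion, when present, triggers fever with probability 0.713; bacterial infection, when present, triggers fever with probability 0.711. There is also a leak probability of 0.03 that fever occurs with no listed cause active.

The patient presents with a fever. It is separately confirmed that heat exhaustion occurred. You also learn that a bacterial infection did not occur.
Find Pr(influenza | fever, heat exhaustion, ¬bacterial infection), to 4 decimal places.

Pr(influenza | fever, heat exhaustion, ¬bacterial infection) ≈ 0.2706

Under noisy-OR, P(fever | causes) = 1 − (1−0.03)·∏(1−qᵢ) over the active causes.
P(fever | heat exhaustion, ¬bacterial infection) = 0.72161×0.77 + 0.896439×0.23 = 0.555640 + 0.206181 = 0.761821
Of this, 0.206181 comes from 0.896439×0.23 (the influenza=true cases).
So P(influenza | fever, heat exhaustion, ¬bacterial infection) = 0.206181/0.761821 ≈ 0.2706.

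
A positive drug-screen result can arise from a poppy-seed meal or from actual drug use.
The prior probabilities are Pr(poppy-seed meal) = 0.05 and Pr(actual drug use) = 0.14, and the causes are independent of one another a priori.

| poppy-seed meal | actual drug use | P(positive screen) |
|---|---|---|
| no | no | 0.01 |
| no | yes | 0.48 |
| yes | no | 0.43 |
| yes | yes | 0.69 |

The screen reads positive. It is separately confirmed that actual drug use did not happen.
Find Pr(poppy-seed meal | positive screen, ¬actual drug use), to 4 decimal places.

Pr(poppy-seed meal | positive screen, ¬actual drug use) ≈ 0.6935

Enumerate both values of poppy-seed meal and weight by the priors:
  P(positive screen | ¬actual drug use) = 0.01*0.95 + 0.43*0.05
        = 0.009500 + 0.021500 = 0.031000
Keeping only the poppy-seed meal-present terms gives 0.021500, so
  P(poppy-seed meal | positive screen, ¬actual drug use) = 0.021500 / 0.031000 ≈ 0.6935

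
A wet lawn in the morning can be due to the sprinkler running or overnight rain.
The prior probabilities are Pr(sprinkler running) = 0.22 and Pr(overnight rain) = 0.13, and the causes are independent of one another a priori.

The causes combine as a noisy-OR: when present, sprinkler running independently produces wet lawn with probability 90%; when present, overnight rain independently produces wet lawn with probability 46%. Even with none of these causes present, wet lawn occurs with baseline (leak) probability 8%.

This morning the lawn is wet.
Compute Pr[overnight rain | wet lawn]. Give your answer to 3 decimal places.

Under noisy-OR, P(wet lawn | causes) = 1 − (1−0.08)·∏(1−qᵢ) over the active causes.
P(wet lawn) = 0.08·0.78·0.87 + 0.5032·0.78·0.13 + 0.908·0.22·0.87 + 0.95032·0.22·0.13 = 0.054288 + 0.051024 + 0.173791 + 0.027179 = 0.306282
Of this, 0.078203 comes from 0.051024 + 0.027179 (the overnight rain=true cases).
Hence the posterior is 0.078203/0.306282 ≈ 0.255.

Pr[overnight rain | wet lawn] ≈ 0.255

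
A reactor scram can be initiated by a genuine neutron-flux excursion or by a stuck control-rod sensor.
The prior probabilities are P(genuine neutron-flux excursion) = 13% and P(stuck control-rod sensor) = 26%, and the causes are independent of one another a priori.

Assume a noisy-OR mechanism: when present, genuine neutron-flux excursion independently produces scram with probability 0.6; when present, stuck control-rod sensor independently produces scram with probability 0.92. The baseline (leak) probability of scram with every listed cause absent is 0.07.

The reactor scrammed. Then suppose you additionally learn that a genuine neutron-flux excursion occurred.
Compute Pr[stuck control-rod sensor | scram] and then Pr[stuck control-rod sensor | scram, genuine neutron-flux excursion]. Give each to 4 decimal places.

Pr[stuck control-rod sensor | scram] ≈ 0.6966; Pr[stuck control-rod sensor | scram, genuine neutron-flux excursion] ≈ 0.3518

Under noisy-OR, P(scram | causes) = 1 − (1−0.07)·∏(1−qᵢ) over the active causes.
Weight on stuck control-rod sensor=true, given the evidence: 0.209371 + 0.032794 = 0.242165
Denominator P(scram): 0.07×0.87×0.74 + 0.9256×0.87×0.26 + 0.628×0.13×0.74 + 0.97024×0.13×0.26 = 0.347645
P(stuck control-rod sensor | scram) = 0.242165/0.347645 ≈ 0.6966

With the extra evidence:
P(scram | genuine neutron-flux excursion) = 0.628*0.74 + 0.97024*0.26 = 0.464720 + 0.252262 = 0.716982
The stuck control-rod sensor-present share is 0.97024*0.26 = 0.252262.
So P(stuck control-rod sensor | scram, genuine neutron-flux excursion) = 0.252262/0.716982 ≈ 0.3518.
This is intercausal reasoning (explaining away): once genuine neutron-flux excursion accounts for the scram, stuck control-rod sensor becomes less likely.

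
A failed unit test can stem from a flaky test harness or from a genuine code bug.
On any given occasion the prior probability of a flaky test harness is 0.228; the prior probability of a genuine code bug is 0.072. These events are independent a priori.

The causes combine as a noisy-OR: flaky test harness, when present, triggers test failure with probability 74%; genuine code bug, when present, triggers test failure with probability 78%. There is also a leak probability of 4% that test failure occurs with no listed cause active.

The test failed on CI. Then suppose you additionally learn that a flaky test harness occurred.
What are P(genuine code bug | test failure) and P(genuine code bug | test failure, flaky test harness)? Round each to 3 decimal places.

Under noisy-OR, P(test failure | causes) = 1 − (1−0.04)·∏(1−qᵢ) over the active causes.
Weight on genuine code bug=true, given the evidence: 0.043845 + 0.015515 = 0.059360
The normalizing constant is 0.04·0.772·0.928 + 0.7888·0.772·0.072 + 0.7504·0.228·0.928 + 0.945088·0.228·0.072 = 0.246790
Posterior = 0.059360 / 0.246790 ≈ 0.241

Now condition on the additional information:
Numerator (weight on configurations with genuine code bug): 0.945088*0.072 = 0.068046
Normalizer over all consistent configurations: 0.7504*0.928 + 0.945088*0.072 = 0.764417
P(genuine code bug | test failure, flaky test harness) = 0.068046/0.764417 ≈ 0.089

P(genuine code bug | test failure) ≈ 0.241; P(genuine code bug | test failure, flaky test harness) ≈ 0.089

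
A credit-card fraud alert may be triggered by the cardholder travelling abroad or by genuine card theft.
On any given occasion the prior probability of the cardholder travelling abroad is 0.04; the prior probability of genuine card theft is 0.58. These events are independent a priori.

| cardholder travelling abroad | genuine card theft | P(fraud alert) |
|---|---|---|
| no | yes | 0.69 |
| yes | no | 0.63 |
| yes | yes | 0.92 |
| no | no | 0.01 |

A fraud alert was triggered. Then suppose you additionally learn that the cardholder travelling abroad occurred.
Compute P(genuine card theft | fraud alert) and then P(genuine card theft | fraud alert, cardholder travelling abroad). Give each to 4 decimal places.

P(genuine card theft | fraud alert) ≈ 0.9652; P(genuine card theft | fraud alert, cardholder travelling abroad) ≈ 0.6685

P(fraud alert) = 0.01*0.96*0.42 + 0.69*0.96*0.58 + 0.63*0.04*0.42 + 0.92*0.04*0.58 = 0.004032 + 0.384192 + 0.010584 + 0.021344 = 0.420152
Of this, 0.405536 comes from 0.384192 + 0.021344 (the genuine card theft=true cases).
Hence the posterior is 0.405536/0.420152 ≈ 0.9652.

Now condition on the additional information:
Sum P(fraud alert|·) weighted by the priors over both values of genuine card theft:
  P(fraud alert | cardholder travelling abroad) = 0.63*0.42 + 0.92*0.58
        = 0.264600 + 0.533600 = 0.798200
Keeping only the genuine card theft-present terms gives 0.533600, so
  P(genuine card theft | fraud alert, cardholder travelling abroad) = 0.533600 / 0.798200 ≈ 0.6685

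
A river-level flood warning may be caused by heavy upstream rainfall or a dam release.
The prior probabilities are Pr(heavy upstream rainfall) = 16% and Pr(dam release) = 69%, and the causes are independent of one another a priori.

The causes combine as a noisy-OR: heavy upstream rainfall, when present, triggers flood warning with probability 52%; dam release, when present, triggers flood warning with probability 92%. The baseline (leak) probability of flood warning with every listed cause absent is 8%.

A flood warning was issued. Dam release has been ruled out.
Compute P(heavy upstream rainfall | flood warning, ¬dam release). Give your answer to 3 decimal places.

Under noisy-OR, P(flood warning | causes) = 1 − (1−0.08)·∏(1−qᵢ) over the active causes.
P(flood warning | ¬dam release) = 0.08·0.84 + 0.5584·0.16 = 0.067200 + 0.089344 = 0.156544
The heavy upstream rainfall-present share is 0.5584·0.16 = 0.089344.
P(heavy upstream rainfall | flood warning, ¬dam release) = 0.089344 / 0.156544 ≈ 0.571

P(heavy upstream rainfall | flood warning, ¬dam release) ≈ 0.571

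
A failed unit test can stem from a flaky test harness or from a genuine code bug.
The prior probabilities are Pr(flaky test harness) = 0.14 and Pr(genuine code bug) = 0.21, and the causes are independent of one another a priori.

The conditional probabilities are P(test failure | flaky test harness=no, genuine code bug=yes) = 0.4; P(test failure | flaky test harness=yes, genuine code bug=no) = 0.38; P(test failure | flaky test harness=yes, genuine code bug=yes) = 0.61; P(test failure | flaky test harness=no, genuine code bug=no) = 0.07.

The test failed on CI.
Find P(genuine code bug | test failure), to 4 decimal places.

P(genuine code bug | test failure) ≈ 0.5016

Enumerate the 4 (flaky test harness, genuine code bug) configurations and weight by the priors:
  P(test failure) = 0.07×0.86×0.79 + 0.4×0.86×0.21 + 0.38×0.14×0.79 + 0.61×0.14×0.21
        = 0.047558 + 0.072240 + 0.042028 + 0.017934 = 0.179760
Configurations with genuine code bug contribute 0.090174, so
  P(genuine code bug | test failure) = 0.090174 / 0.179760 ≈ 0.5016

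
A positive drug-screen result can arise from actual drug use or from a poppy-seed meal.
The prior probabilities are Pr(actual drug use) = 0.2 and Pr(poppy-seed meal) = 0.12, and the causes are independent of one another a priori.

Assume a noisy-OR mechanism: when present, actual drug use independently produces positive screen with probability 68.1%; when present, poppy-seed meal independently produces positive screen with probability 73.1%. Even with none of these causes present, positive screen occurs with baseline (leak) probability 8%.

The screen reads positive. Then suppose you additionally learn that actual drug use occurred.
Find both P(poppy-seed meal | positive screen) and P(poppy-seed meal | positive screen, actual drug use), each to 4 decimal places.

P(poppy-seed meal | positive screen) ≈ 0.3431; P(poppy-seed meal | positive screen, actual drug use) ≈ 0.1509

Under noisy-OR, P(positive screen | causes) = 1 − (1−0.08)·∏(1−qᵢ) over the active causes.
For the numerator, keep only poppy-seed meal=true terms: 0.072242 + 0.022105 = 0.094347
The normalizing constant is 0.08×0.8×0.88 + 0.75252×0.8×0.12 + 0.70652×0.2×0.88 + 0.921054×0.2×0.12 = 0.275015
P(poppy-seed meal | positive screen) = 0.094347/0.275015 ≈ 0.3431

With the extra evidence:
Weight on poppy-seed meal=true, given the evidence: 0.921054*0.12 = 0.110526
Denominator P(positive screen | actual drug use): 0.70652*0.88 + 0.921054*0.12 = 0.732264
Posterior = 0.110526 / 0.732264 ≈ 0.1509
— actual drug use explains away the evidence for poppy-seed meal.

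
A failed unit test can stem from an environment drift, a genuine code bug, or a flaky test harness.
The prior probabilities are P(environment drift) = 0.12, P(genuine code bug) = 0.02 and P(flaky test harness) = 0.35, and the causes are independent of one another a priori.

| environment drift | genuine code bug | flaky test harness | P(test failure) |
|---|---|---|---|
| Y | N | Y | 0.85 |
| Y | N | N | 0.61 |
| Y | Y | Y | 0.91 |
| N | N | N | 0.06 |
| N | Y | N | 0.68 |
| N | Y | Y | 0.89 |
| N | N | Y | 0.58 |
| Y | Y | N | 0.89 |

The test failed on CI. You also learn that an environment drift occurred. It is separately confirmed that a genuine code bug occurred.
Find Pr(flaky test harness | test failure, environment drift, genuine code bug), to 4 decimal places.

Enumerate both values of flaky test harness and weight by the priors:
  P(test failure | environment drift, genuine code bug) = 0.89*0.65 + 0.91*0.35
        = 0.578500 + 0.318500 = 0.897000
Configurations with flaky test harness contribute 0.318500, so
  P(flaky test harness | test failure, environment drift, genuine code bug) = 0.318500 / 0.897000 ≈ 0.3551

Pr(flaky test harness | test failure, environment drift, genuine code bug) ≈ 0.3551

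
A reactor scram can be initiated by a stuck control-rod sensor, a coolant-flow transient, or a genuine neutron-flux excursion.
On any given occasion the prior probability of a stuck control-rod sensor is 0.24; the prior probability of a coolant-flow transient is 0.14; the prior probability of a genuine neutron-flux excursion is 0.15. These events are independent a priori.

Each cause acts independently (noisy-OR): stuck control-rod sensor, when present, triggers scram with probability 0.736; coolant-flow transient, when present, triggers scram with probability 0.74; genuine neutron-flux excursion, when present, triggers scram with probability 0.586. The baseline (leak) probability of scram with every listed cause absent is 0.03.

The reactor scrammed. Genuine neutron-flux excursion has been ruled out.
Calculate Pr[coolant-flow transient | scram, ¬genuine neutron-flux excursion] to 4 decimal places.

Under noisy-OR, P(scram | causes) = 1 − (1−0.03)·∏(1−qᵢ) over the active causes.
P(scram | ¬genuine neutron-flux excursion) = 0.03*0.76*0.86 + 0.7478*0.76*0.14 + 0.74392*0.24*0.86 + 0.933419*0.24*0.14 = 0.019608 + 0.079566 + 0.153545 + 0.031363 = 0.284082
Of this, 0.110929 comes from 0.079566 + 0.031363 (the coolant-flow transient=true cases).
Hence the posterior is 0.110929/0.284082 ≈ 0.3905.

Pr[coolant-flow transient | scram, ¬genuine neutron-flux excursion] ≈ 0.3905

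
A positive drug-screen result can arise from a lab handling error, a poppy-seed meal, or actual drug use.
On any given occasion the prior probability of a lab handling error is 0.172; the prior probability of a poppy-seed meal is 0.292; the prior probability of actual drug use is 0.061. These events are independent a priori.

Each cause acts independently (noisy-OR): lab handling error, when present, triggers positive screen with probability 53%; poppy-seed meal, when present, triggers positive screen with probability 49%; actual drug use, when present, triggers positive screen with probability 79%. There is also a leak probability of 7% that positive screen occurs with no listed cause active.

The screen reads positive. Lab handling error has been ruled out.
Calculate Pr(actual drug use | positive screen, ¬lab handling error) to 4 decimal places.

Pr(actual drug use | positive screen, ¬lab handling error) ≈ 0.2103

Under noisy-OR, P(positive screen | causes) = 1 − (1−0.07)·∏(1−qᵢ) over the active causes.
For the numerator, keep only actual drug use=true terms: 0.034753 + 0.016038 = 0.050791
The normalizing constant is 0.07×0.708×0.939 + 0.8047×0.708×0.061 + 0.5257×0.292×0.939 + 0.900397×0.292×0.061 = 0.241469
P(actual drug use | positive screen, ¬lab handling error) = 0.050791/0.241469 ≈ 0.2103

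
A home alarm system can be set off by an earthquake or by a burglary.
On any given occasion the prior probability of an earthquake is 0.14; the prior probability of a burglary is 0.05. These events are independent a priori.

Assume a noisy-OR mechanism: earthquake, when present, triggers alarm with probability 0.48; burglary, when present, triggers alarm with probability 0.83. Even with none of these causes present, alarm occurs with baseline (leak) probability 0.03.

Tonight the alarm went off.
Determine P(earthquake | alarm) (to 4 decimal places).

Under noisy-OR, P(alarm | causes) = 1 − (1−0.03)·∏(1−qᵢ) over the active causes.
By total probability over the 4 (earthquake, burglary) configurations:
  P(alarm) = 0.03*0.86*0.95 + 0.8351*0.86*0.05 + 0.4956*0.14*0.95 + 0.914252*0.14*0.05
        = 0.024510 + 0.035909 + 0.065915 + 0.006400 = 0.132734
Keeping only the earthquake-present terms gives 0.072315, so
  P(earthquake | alarm) = 0.072315 / 0.132734 ≈ 0.5448

P(earthquake | alarm) ≈ 0.5448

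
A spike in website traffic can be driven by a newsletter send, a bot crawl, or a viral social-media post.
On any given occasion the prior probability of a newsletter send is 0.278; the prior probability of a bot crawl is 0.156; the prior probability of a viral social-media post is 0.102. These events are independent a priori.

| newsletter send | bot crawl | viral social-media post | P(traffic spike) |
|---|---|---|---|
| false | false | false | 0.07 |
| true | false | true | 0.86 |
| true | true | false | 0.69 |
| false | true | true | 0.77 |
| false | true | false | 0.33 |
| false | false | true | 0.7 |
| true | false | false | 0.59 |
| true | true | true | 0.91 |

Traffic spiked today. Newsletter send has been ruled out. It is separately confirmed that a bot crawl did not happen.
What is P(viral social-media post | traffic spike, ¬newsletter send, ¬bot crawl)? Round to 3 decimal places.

By total probability over both values of viral social-media post:
  P(traffic spike | ¬newsletter send, ¬bot crawl) = 0.07*0.898 + 0.7*0.102
        = 0.062860 + 0.071400 = 0.134260
The terms with viral social-media post present sum to 0.071400, so
  P(viral social-media post | traffic spike, ¬newsletter send, ¬bot crawl) = 0.071400 / 0.134260 ≈ 0.532

P(viral social-media post | traffic spike, ¬newsletter send, ¬bot crawl) ≈ 0.532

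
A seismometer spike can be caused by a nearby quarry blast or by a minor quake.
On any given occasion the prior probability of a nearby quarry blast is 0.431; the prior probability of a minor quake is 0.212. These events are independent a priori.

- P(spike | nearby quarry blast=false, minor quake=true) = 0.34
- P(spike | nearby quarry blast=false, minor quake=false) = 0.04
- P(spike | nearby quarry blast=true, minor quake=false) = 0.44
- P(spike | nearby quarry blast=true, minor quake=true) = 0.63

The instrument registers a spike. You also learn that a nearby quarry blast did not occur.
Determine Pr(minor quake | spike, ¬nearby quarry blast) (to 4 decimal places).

Sum P(spike|·) weighted by the priors over both values of minor quake:
  P(spike | ¬nearby quarry blast) = 0.04×0.788 + 0.34×0.212
        = 0.031520 + 0.072080 = 0.103600
Configurations with minor quake contribute 0.072080, so
  P(minor quake | spike, ¬nearby quarry blast) = 0.072080 / 0.103600 ≈ 0.6958

Pr(minor quake | spike, ¬nearby quarry blast) ≈ 0.6958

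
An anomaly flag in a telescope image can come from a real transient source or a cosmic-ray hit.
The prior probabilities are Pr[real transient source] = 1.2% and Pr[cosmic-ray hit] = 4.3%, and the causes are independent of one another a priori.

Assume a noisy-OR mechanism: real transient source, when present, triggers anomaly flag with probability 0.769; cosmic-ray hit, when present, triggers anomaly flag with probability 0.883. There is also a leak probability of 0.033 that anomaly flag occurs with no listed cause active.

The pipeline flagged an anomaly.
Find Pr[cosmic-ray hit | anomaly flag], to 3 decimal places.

Under noisy-OR, P(anomaly flag | causes) = 1 − (1−0.033)·∏(1−qᵢ) over the active causes.
P(anomaly flag) = 0.033·0.988·0.957 + 0.886861·0.988·0.043 + 0.776623·0.012·0.957 + 0.973865·0.012·0.043 = 0.031202 + 0.037677 + 0.008919 + 0.000503 = 0.078301
The cosmic-ray hit-present share is 0.037677 + 0.000503 = 0.038180.
Hence the posterior is 0.038180/0.078301 ≈ 0.488.

Pr[cosmic-ray hit | anomaly flag] ≈ 0.488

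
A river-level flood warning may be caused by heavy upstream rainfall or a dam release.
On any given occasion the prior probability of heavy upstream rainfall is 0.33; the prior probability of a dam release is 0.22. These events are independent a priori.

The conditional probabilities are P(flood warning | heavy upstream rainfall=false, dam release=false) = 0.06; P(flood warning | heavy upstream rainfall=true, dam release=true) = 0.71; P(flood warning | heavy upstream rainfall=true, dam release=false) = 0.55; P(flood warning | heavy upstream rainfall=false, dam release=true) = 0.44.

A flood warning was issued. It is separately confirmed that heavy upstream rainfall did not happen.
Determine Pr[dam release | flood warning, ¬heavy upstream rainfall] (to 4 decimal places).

Enumerate both values of dam release and weight by the priors:
  P(flood warning | ¬heavy upstream rainfall) = 0.06·0.78 + 0.44·0.22
        = 0.046800 + 0.096800 = 0.143600
The terms with dam release present sum to 0.096800, so
  P(dam release | flood warning, ¬heavy upstream rainfall) = 0.096800 / 0.143600 ≈ 0.6741

Pr[dam release | flood warning, ¬heavy upstream rainfall] ≈ 0.6741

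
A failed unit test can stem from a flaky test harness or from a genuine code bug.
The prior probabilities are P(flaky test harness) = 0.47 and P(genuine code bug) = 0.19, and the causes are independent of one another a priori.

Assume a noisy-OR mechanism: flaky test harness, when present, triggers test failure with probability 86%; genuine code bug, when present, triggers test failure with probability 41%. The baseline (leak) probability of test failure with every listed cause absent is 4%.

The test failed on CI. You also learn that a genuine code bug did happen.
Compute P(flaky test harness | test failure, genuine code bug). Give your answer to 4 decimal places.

Under noisy-OR, P(test failure | causes) = 1 − (1−0.04)·∏(1−qᵢ) over the active causes.
Numerator (weight on configurations with flaky test harness): 0.920704*0.47 = 0.432731
Denominator P(test failure | genuine code bug): 0.4336*0.53 + 0.920704*0.47 = 0.662539
Posterior = 0.432731 / 0.662539 ≈ 0.6531

P(flaky test harness | test failure, genuine code bug) ≈ 0.6531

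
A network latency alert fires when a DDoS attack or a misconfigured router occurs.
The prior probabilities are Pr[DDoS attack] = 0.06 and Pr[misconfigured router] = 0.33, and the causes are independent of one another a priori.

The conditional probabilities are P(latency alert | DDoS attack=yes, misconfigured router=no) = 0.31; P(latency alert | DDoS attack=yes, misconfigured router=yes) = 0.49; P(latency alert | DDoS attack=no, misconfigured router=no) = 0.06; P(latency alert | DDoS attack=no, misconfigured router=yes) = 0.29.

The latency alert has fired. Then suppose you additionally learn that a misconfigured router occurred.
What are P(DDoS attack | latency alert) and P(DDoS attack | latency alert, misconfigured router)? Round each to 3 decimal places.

P(DDoS attack | latency alert) ≈ 0.148; P(DDoS attack | latency alert, misconfigured router) ≈ 0.097

P(latency alert) = 0.06*0.94*0.67 + 0.29*0.94*0.33 + 0.31*0.06*0.67 + 0.49*0.06*0.33 = 0.037788 + 0.089958 + 0.012462 + 0.009702 = 0.149910
Of this, 0.022164 comes from 0.012462 + 0.009702 (the DDoS attack=true cases).
P(DDoS attack | latency alert) = 0.022164 / 0.149910 ≈ 0.148

Now also conditioning on misconfigured router=true:
P(latency alert | misconfigured router) = 0.29*0.94 + 0.49*0.06 = 0.272600 + 0.029400 = 0.302000
Of this, 0.029400 comes from 0.49*0.06 (the DDoS attack=true cases).
So P(DDoS attack | latency alert, misconfigured router) = 0.029400/0.302000 ≈ 0.097.
— misconfigured router explains away the evidence for DDoS attack.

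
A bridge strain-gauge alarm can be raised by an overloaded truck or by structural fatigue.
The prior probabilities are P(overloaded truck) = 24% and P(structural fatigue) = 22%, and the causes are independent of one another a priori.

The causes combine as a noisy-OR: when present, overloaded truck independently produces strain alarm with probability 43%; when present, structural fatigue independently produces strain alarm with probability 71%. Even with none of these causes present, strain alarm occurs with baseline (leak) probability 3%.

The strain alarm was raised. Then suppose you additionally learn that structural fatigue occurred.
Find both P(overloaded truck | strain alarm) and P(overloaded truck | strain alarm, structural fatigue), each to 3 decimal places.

Under noisy-OR, P(strain alarm | causes) = 1 − (1−0.03)·∏(1−qᵢ) over the active causes.
P(strain alarm) = 0.03·0.76·0.78 + 0.7187·0.76·0.22 + 0.4471·0.24·0.78 + 0.839659·0.24·0.22 = 0.017784 + 0.120167 + 0.083697 + 0.044334 = 0.265982
Restricting to configurations with overloaded truck present: 0.083697 + 0.044334 = 0.128031.
P(overloaded truck | strain alarm) = 0.128031 / 0.265982 ≈ 0.481

Now also conditioning on structural fatigue=true:
Weight on overloaded truck=true, given the evidence: 0.839659×0.24 = 0.201518
The normalizing constant is 0.7187×0.76 + 0.839659×0.24 = 0.747730
P(overloaded truck | strain alarm, structural fatigue) = 0.201518/0.747730 ≈ 0.270
The drop from 0.481 to 0.270 is the explaining-away (discounting) effect.

P(overloaded truck | strain alarm) ≈ 0.481; P(overloaded truck | strain alarm, structural fatigue) ≈ 0.270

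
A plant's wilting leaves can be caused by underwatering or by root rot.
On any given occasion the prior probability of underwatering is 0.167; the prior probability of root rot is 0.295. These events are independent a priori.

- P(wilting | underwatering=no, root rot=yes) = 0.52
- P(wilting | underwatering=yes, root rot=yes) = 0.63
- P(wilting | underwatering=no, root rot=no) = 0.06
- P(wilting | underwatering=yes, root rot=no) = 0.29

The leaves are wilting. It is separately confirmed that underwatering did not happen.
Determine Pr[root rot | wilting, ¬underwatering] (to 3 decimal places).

Pr[root rot | wilting, ¬underwatering] ≈ 0.784

By total probability over both values of root rot:
  P(wilting | ¬underwatering) = 0.06×0.705 + 0.52×0.295
        = 0.042300 + 0.153400 = 0.195700
The terms with root rot present sum to 0.153400, so
  P(root rot | wilting, ¬underwatering) = 0.153400 / 0.195700 ≈ 0.784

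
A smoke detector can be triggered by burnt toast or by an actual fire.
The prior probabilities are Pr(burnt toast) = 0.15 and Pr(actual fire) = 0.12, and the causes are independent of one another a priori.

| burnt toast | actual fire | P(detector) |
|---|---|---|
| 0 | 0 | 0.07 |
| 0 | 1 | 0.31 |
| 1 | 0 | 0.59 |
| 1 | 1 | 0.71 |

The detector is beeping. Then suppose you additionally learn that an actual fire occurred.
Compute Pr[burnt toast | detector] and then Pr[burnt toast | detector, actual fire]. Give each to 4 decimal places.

P(detector) = 0.07·0.85·0.88 + 0.31·0.85·0.12 + 0.59·0.15·0.88 + 0.71·0.15·0.12 = 0.052360 + 0.031620 + 0.077880 + 0.012780 = 0.174640
Restricting to configurations with burnt toast present: 0.077880 + 0.012780 = 0.090660.
Hence the posterior is 0.090660/0.174640 ≈ 0.5191.

Now also conditioning on actual fire=true:
By total probability over both values of burnt toast:
  P(detector | actual fire) = 0.31·0.85 + 0.71·0.15
        = 0.263500 + 0.106500 = 0.370000
Keeping only the burnt toast-present terms gives 0.106500, so
  P(burnt toast | detector, actual fire) = 0.106500 / 0.370000 ≈ 0.2878

Pr[burnt toast | detector] ≈ 0.5191; Pr[burnt toast | detector, actual fire] ≈ 0.2878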